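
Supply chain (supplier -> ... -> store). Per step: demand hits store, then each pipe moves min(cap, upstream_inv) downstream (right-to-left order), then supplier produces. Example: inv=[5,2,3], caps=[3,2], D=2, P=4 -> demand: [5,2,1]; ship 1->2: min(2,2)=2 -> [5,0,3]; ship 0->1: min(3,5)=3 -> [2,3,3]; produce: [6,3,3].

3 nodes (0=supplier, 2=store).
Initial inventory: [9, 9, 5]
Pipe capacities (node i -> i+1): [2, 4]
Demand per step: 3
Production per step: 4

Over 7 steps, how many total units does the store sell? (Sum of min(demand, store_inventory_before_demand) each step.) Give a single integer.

Step 1: sold=3 (running total=3) -> [11 7 6]
Step 2: sold=3 (running total=6) -> [13 5 7]
Step 3: sold=3 (running total=9) -> [15 3 8]
Step 4: sold=3 (running total=12) -> [17 2 8]
Step 5: sold=3 (running total=15) -> [19 2 7]
Step 6: sold=3 (running total=18) -> [21 2 6]
Step 7: sold=3 (running total=21) -> [23 2 5]

Answer: 21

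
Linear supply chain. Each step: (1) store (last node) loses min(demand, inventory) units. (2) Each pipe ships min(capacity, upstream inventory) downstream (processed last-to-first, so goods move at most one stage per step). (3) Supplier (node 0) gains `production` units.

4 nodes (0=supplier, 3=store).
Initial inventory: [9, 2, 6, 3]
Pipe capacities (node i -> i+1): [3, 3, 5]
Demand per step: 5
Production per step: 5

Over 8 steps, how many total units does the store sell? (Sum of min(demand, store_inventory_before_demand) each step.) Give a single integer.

Step 1: sold=3 (running total=3) -> [11 3 3 5]
Step 2: sold=5 (running total=8) -> [13 3 3 3]
Step 3: sold=3 (running total=11) -> [15 3 3 3]
Step 4: sold=3 (running total=14) -> [17 3 3 3]
Step 5: sold=3 (running total=17) -> [19 3 3 3]
Step 6: sold=3 (running total=20) -> [21 3 3 3]
Step 7: sold=3 (running total=23) -> [23 3 3 3]
Step 8: sold=3 (running total=26) -> [25 3 3 3]

Answer: 26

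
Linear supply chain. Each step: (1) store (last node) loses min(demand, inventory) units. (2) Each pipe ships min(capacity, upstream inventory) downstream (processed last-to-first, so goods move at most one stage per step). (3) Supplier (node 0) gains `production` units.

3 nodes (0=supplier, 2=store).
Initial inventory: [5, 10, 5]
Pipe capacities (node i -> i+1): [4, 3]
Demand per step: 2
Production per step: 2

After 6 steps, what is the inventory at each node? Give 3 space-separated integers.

Step 1: demand=2,sold=2 ship[1->2]=3 ship[0->1]=4 prod=2 -> inv=[3 11 6]
Step 2: demand=2,sold=2 ship[1->2]=3 ship[0->1]=3 prod=2 -> inv=[2 11 7]
Step 3: demand=2,sold=2 ship[1->2]=3 ship[0->1]=2 prod=2 -> inv=[2 10 8]
Step 4: demand=2,sold=2 ship[1->2]=3 ship[0->1]=2 prod=2 -> inv=[2 9 9]
Step 5: demand=2,sold=2 ship[1->2]=3 ship[0->1]=2 prod=2 -> inv=[2 8 10]
Step 6: demand=2,sold=2 ship[1->2]=3 ship[0->1]=2 prod=2 -> inv=[2 7 11]

2 7 11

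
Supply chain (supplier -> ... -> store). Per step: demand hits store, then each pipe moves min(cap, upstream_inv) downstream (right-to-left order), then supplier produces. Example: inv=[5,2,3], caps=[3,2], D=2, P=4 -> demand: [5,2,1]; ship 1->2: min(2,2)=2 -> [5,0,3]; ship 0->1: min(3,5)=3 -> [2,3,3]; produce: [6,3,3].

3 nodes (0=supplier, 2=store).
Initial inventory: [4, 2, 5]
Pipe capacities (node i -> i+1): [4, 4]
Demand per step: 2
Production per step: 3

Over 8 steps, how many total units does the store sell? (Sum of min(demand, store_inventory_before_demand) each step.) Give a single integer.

Answer: 16

Derivation:
Step 1: sold=2 (running total=2) -> [3 4 5]
Step 2: sold=2 (running total=4) -> [3 3 7]
Step 3: sold=2 (running total=6) -> [3 3 8]
Step 4: sold=2 (running total=8) -> [3 3 9]
Step 5: sold=2 (running total=10) -> [3 3 10]
Step 6: sold=2 (running total=12) -> [3 3 11]
Step 7: sold=2 (running total=14) -> [3 3 12]
Step 8: sold=2 (running total=16) -> [3 3 13]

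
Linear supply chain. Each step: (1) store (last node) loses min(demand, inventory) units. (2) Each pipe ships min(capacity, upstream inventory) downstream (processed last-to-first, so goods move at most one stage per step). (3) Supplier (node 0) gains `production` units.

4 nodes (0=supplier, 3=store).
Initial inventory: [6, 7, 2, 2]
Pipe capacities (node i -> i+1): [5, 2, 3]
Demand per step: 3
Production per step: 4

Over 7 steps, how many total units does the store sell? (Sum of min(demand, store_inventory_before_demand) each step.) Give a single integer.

Answer: 14

Derivation:
Step 1: sold=2 (running total=2) -> [5 10 2 2]
Step 2: sold=2 (running total=4) -> [4 13 2 2]
Step 3: sold=2 (running total=6) -> [4 15 2 2]
Step 4: sold=2 (running total=8) -> [4 17 2 2]
Step 5: sold=2 (running total=10) -> [4 19 2 2]
Step 6: sold=2 (running total=12) -> [4 21 2 2]
Step 7: sold=2 (running total=14) -> [4 23 2 2]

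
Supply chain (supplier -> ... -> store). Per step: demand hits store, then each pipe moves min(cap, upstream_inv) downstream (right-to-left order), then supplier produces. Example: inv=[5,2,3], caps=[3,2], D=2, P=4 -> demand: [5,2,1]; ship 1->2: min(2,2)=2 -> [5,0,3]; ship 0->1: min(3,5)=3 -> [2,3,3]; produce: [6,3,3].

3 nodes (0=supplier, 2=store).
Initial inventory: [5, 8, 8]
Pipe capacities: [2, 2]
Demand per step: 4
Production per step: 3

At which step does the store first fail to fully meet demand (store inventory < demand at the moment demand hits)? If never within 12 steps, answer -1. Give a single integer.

Step 1: demand=4,sold=4 ship[1->2]=2 ship[0->1]=2 prod=3 -> [6 8 6]
Step 2: demand=4,sold=4 ship[1->2]=2 ship[0->1]=2 prod=3 -> [7 8 4]
Step 3: demand=4,sold=4 ship[1->2]=2 ship[0->1]=2 prod=3 -> [8 8 2]
Step 4: demand=4,sold=2 ship[1->2]=2 ship[0->1]=2 prod=3 -> [9 8 2]
Step 5: demand=4,sold=2 ship[1->2]=2 ship[0->1]=2 prod=3 -> [10 8 2]
Step 6: demand=4,sold=2 ship[1->2]=2 ship[0->1]=2 prod=3 -> [11 8 2]
Step 7: demand=4,sold=2 ship[1->2]=2 ship[0->1]=2 prod=3 -> [12 8 2]
Step 8: demand=4,sold=2 ship[1->2]=2 ship[0->1]=2 prod=3 -> [13 8 2]
Step 9: demand=4,sold=2 ship[1->2]=2 ship[0->1]=2 prod=3 -> [14 8 2]
Step 10: demand=4,sold=2 ship[1->2]=2 ship[0->1]=2 prod=3 -> [15 8 2]
Step 11: demand=4,sold=2 ship[1->2]=2 ship[0->1]=2 prod=3 -> [16 8 2]
Step 12: demand=4,sold=2 ship[1->2]=2 ship[0->1]=2 prod=3 -> [17 8 2]
First stockout at step 4

4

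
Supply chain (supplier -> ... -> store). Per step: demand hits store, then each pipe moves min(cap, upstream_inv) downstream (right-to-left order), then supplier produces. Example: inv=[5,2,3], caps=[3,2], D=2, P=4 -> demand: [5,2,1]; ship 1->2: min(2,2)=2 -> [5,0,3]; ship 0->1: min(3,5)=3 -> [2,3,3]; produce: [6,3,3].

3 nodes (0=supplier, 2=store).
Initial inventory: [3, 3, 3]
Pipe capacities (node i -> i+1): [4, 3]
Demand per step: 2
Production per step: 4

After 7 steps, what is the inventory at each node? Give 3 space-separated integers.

Step 1: demand=2,sold=2 ship[1->2]=3 ship[0->1]=3 prod=4 -> inv=[4 3 4]
Step 2: demand=2,sold=2 ship[1->2]=3 ship[0->1]=4 prod=4 -> inv=[4 4 5]
Step 3: demand=2,sold=2 ship[1->2]=3 ship[0->1]=4 prod=4 -> inv=[4 5 6]
Step 4: demand=2,sold=2 ship[1->2]=3 ship[0->1]=4 prod=4 -> inv=[4 6 7]
Step 5: demand=2,sold=2 ship[1->2]=3 ship[0->1]=4 prod=4 -> inv=[4 7 8]
Step 6: demand=2,sold=2 ship[1->2]=3 ship[0->1]=4 prod=4 -> inv=[4 8 9]
Step 7: demand=2,sold=2 ship[1->2]=3 ship[0->1]=4 prod=4 -> inv=[4 9 10]

4 9 10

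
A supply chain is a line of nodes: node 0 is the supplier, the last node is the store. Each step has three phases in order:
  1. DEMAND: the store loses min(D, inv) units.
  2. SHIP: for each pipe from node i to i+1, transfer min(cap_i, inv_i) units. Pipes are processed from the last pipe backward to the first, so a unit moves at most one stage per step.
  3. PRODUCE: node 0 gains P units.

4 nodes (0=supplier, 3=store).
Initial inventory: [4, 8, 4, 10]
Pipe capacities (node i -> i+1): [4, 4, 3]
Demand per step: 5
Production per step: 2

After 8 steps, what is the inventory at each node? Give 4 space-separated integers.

Step 1: demand=5,sold=5 ship[2->3]=3 ship[1->2]=4 ship[0->1]=4 prod=2 -> inv=[2 8 5 8]
Step 2: demand=5,sold=5 ship[2->3]=3 ship[1->2]=4 ship[0->1]=2 prod=2 -> inv=[2 6 6 6]
Step 3: demand=5,sold=5 ship[2->3]=3 ship[1->2]=4 ship[0->1]=2 prod=2 -> inv=[2 4 7 4]
Step 4: demand=5,sold=4 ship[2->3]=3 ship[1->2]=4 ship[0->1]=2 prod=2 -> inv=[2 2 8 3]
Step 5: demand=5,sold=3 ship[2->3]=3 ship[1->2]=2 ship[0->1]=2 prod=2 -> inv=[2 2 7 3]
Step 6: demand=5,sold=3 ship[2->3]=3 ship[1->2]=2 ship[0->1]=2 prod=2 -> inv=[2 2 6 3]
Step 7: demand=5,sold=3 ship[2->3]=3 ship[1->2]=2 ship[0->1]=2 prod=2 -> inv=[2 2 5 3]
Step 8: demand=5,sold=3 ship[2->3]=3 ship[1->2]=2 ship[0->1]=2 prod=2 -> inv=[2 2 4 3]

2 2 4 3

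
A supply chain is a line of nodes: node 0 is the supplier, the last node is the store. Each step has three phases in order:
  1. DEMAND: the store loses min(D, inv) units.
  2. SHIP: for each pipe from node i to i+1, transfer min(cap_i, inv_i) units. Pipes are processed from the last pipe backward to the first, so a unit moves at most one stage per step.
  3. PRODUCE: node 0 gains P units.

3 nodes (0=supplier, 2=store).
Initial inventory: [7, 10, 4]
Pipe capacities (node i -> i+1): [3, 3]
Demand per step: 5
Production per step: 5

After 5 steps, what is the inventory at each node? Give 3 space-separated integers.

Step 1: demand=5,sold=4 ship[1->2]=3 ship[0->1]=3 prod=5 -> inv=[9 10 3]
Step 2: demand=5,sold=3 ship[1->2]=3 ship[0->1]=3 prod=5 -> inv=[11 10 3]
Step 3: demand=5,sold=3 ship[1->2]=3 ship[0->1]=3 prod=5 -> inv=[13 10 3]
Step 4: demand=5,sold=3 ship[1->2]=3 ship[0->1]=3 prod=5 -> inv=[15 10 3]
Step 5: demand=5,sold=3 ship[1->2]=3 ship[0->1]=3 prod=5 -> inv=[17 10 3]

17 10 3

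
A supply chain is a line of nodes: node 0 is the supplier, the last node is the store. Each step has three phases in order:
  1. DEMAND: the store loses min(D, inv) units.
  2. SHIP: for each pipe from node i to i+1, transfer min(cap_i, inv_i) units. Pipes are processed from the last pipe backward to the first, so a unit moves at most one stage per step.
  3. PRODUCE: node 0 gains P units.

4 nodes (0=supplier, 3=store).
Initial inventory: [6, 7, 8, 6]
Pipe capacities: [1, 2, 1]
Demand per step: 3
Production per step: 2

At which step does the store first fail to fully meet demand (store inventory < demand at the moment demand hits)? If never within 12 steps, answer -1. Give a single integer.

Step 1: demand=3,sold=3 ship[2->3]=1 ship[1->2]=2 ship[0->1]=1 prod=2 -> [7 6 9 4]
Step 2: demand=3,sold=3 ship[2->3]=1 ship[1->2]=2 ship[0->1]=1 prod=2 -> [8 5 10 2]
Step 3: demand=3,sold=2 ship[2->3]=1 ship[1->2]=2 ship[0->1]=1 prod=2 -> [9 4 11 1]
Step 4: demand=3,sold=1 ship[2->3]=1 ship[1->2]=2 ship[0->1]=1 prod=2 -> [10 3 12 1]
Step 5: demand=3,sold=1 ship[2->3]=1 ship[1->2]=2 ship[0->1]=1 prod=2 -> [11 2 13 1]
Step 6: demand=3,sold=1 ship[2->3]=1 ship[1->2]=2 ship[0->1]=1 prod=2 -> [12 1 14 1]
Step 7: demand=3,sold=1 ship[2->3]=1 ship[1->2]=1 ship[0->1]=1 prod=2 -> [13 1 14 1]
Step 8: demand=3,sold=1 ship[2->3]=1 ship[1->2]=1 ship[0->1]=1 prod=2 -> [14 1 14 1]
Step 9: demand=3,sold=1 ship[2->3]=1 ship[1->2]=1 ship[0->1]=1 prod=2 -> [15 1 14 1]
Step 10: demand=3,sold=1 ship[2->3]=1 ship[1->2]=1 ship[0->1]=1 prod=2 -> [16 1 14 1]
Step 11: demand=3,sold=1 ship[2->3]=1 ship[1->2]=1 ship[0->1]=1 prod=2 -> [17 1 14 1]
Step 12: demand=3,sold=1 ship[2->3]=1 ship[1->2]=1 ship[0->1]=1 prod=2 -> [18 1 14 1]
First stockout at step 3

3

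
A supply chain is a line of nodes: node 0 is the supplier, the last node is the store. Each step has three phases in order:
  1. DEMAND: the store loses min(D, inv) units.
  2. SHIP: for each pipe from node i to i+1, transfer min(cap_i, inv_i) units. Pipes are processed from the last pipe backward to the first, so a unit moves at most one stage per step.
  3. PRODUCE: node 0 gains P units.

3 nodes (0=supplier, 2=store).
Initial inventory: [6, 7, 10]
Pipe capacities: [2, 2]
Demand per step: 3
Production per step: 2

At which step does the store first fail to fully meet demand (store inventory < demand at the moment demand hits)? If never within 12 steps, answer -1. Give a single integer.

Step 1: demand=3,sold=3 ship[1->2]=2 ship[0->1]=2 prod=2 -> [6 7 9]
Step 2: demand=3,sold=3 ship[1->2]=2 ship[0->1]=2 prod=2 -> [6 7 8]
Step 3: demand=3,sold=3 ship[1->2]=2 ship[0->1]=2 prod=2 -> [6 7 7]
Step 4: demand=3,sold=3 ship[1->2]=2 ship[0->1]=2 prod=2 -> [6 7 6]
Step 5: demand=3,sold=3 ship[1->2]=2 ship[0->1]=2 prod=2 -> [6 7 5]
Step 6: demand=3,sold=3 ship[1->2]=2 ship[0->1]=2 prod=2 -> [6 7 4]
Step 7: demand=3,sold=3 ship[1->2]=2 ship[0->1]=2 prod=2 -> [6 7 3]
Step 8: demand=3,sold=3 ship[1->2]=2 ship[0->1]=2 prod=2 -> [6 7 2]
Step 9: demand=3,sold=2 ship[1->2]=2 ship[0->1]=2 prod=2 -> [6 7 2]
Step 10: demand=3,sold=2 ship[1->2]=2 ship[0->1]=2 prod=2 -> [6 7 2]
Step 11: demand=3,sold=2 ship[1->2]=2 ship[0->1]=2 prod=2 -> [6 7 2]
Step 12: demand=3,sold=2 ship[1->2]=2 ship[0->1]=2 prod=2 -> [6 7 2]
First stockout at step 9

9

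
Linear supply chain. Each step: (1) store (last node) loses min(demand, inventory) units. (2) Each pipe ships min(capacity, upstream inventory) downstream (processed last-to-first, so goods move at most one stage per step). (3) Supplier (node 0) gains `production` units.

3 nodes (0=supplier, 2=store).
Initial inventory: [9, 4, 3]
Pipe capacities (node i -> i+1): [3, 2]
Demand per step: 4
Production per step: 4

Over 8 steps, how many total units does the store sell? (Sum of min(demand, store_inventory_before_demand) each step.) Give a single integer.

Step 1: sold=3 (running total=3) -> [10 5 2]
Step 2: sold=2 (running total=5) -> [11 6 2]
Step 3: sold=2 (running total=7) -> [12 7 2]
Step 4: sold=2 (running total=9) -> [13 8 2]
Step 5: sold=2 (running total=11) -> [14 9 2]
Step 6: sold=2 (running total=13) -> [15 10 2]
Step 7: sold=2 (running total=15) -> [16 11 2]
Step 8: sold=2 (running total=17) -> [17 12 2]

Answer: 17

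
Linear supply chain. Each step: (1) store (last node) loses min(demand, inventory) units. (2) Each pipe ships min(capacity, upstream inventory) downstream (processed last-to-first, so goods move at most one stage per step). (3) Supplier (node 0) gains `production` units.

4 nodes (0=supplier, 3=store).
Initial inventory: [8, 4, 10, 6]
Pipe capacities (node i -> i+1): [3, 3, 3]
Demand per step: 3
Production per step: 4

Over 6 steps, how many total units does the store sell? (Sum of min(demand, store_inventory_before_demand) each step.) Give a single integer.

Step 1: sold=3 (running total=3) -> [9 4 10 6]
Step 2: sold=3 (running total=6) -> [10 4 10 6]
Step 3: sold=3 (running total=9) -> [11 4 10 6]
Step 4: sold=3 (running total=12) -> [12 4 10 6]
Step 5: sold=3 (running total=15) -> [13 4 10 6]
Step 6: sold=3 (running total=18) -> [14 4 10 6]

Answer: 18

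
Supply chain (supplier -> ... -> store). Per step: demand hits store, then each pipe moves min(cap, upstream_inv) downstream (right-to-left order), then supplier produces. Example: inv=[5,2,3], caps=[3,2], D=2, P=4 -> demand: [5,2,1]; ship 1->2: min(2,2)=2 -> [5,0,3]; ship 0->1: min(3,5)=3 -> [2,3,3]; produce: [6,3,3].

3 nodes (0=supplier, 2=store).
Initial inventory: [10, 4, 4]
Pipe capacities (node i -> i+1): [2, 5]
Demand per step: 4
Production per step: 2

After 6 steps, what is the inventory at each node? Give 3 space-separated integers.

Step 1: demand=4,sold=4 ship[1->2]=4 ship[0->1]=2 prod=2 -> inv=[10 2 4]
Step 2: demand=4,sold=4 ship[1->2]=2 ship[0->1]=2 prod=2 -> inv=[10 2 2]
Step 3: demand=4,sold=2 ship[1->2]=2 ship[0->1]=2 prod=2 -> inv=[10 2 2]
Step 4: demand=4,sold=2 ship[1->2]=2 ship[0->1]=2 prod=2 -> inv=[10 2 2]
Step 5: demand=4,sold=2 ship[1->2]=2 ship[0->1]=2 prod=2 -> inv=[10 2 2]
Step 6: demand=4,sold=2 ship[1->2]=2 ship[0->1]=2 prod=2 -> inv=[10 2 2]

10 2 2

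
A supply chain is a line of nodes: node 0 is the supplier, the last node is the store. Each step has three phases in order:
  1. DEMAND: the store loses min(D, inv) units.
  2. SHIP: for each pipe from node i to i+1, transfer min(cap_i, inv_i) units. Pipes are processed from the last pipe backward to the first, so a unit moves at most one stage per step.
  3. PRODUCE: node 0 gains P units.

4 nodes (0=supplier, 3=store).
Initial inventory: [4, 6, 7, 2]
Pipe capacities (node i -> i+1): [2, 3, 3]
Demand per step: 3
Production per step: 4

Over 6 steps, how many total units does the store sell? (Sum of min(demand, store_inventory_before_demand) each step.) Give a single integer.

Step 1: sold=2 (running total=2) -> [6 5 7 3]
Step 2: sold=3 (running total=5) -> [8 4 7 3]
Step 3: sold=3 (running total=8) -> [10 3 7 3]
Step 4: sold=3 (running total=11) -> [12 2 7 3]
Step 5: sold=3 (running total=14) -> [14 2 6 3]
Step 6: sold=3 (running total=17) -> [16 2 5 3]

Answer: 17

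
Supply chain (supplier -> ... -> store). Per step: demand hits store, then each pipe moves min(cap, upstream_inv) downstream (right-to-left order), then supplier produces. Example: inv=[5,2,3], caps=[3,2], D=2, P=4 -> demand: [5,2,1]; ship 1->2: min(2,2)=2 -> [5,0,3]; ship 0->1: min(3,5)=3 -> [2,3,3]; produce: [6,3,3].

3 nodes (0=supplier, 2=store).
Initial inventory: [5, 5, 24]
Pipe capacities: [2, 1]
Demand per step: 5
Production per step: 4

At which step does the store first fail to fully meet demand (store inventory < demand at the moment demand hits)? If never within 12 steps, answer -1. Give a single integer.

Step 1: demand=5,sold=5 ship[1->2]=1 ship[0->1]=2 prod=4 -> [7 6 20]
Step 2: demand=5,sold=5 ship[1->2]=1 ship[0->1]=2 prod=4 -> [9 7 16]
Step 3: demand=5,sold=5 ship[1->2]=1 ship[0->1]=2 prod=4 -> [11 8 12]
Step 4: demand=5,sold=5 ship[1->2]=1 ship[0->1]=2 prod=4 -> [13 9 8]
Step 5: demand=5,sold=5 ship[1->2]=1 ship[0->1]=2 prod=4 -> [15 10 4]
Step 6: demand=5,sold=4 ship[1->2]=1 ship[0->1]=2 prod=4 -> [17 11 1]
Step 7: demand=5,sold=1 ship[1->2]=1 ship[0->1]=2 prod=4 -> [19 12 1]
Step 8: demand=5,sold=1 ship[1->2]=1 ship[0->1]=2 prod=4 -> [21 13 1]
Step 9: demand=5,sold=1 ship[1->2]=1 ship[0->1]=2 prod=4 -> [23 14 1]
Step 10: demand=5,sold=1 ship[1->2]=1 ship[0->1]=2 prod=4 -> [25 15 1]
Step 11: demand=5,sold=1 ship[1->2]=1 ship[0->1]=2 prod=4 -> [27 16 1]
Step 12: demand=5,sold=1 ship[1->2]=1 ship[0->1]=2 prod=4 -> [29 17 1]
First stockout at step 6

6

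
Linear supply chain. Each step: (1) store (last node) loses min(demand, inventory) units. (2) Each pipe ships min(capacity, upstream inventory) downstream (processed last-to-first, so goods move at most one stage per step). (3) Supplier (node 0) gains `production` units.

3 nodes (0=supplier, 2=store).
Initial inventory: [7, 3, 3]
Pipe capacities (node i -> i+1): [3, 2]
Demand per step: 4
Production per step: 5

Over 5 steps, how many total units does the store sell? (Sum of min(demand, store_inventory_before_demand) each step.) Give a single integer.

Step 1: sold=3 (running total=3) -> [9 4 2]
Step 2: sold=2 (running total=5) -> [11 5 2]
Step 3: sold=2 (running total=7) -> [13 6 2]
Step 4: sold=2 (running total=9) -> [15 7 2]
Step 5: sold=2 (running total=11) -> [17 8 2]

Answer: 11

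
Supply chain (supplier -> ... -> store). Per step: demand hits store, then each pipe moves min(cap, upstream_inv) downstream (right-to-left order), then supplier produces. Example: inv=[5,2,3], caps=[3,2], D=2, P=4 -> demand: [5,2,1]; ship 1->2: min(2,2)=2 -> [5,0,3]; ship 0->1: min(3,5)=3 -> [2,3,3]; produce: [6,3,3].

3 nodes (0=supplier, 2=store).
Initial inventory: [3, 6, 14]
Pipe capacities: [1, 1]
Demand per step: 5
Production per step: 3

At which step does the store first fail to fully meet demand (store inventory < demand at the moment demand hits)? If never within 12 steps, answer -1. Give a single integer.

Step 1: demand=5,sold=5 ship[1->2]=1 ship[0->1]=1 prod=3 -> [5 6 10]
Step 2: demand=5,sold=5 ship[1->2]=1 ship[0->1]=1 prod=3 -> [7 6 6]
Step 3: demand=5,sold=5 ship[1->2]=1 ship[0->1]=1 prod=3 -> [9 6 2]
Step 4: demand=5,sold=2 ship[1->2]=1 ship[0->1]=1 prod=3 -> [11 6 1]
Step 5: demand=5,sold=1 ship[1->2]=1 ship[0->1]=1 prod=3 -> [13 6 1]
Step 6: demand=5,sold=1 ship[1->2]=1 ship[0->1]=1 prod=3 -> [15 6 1]
Step 7: demand=5,sold=1 ship[1->2]=1 ship[0->1]=1 prod=3 -> [17 6 1]
Step 8: demand=5,sold=1 ship[1->2]=1 ship[0->1]=1 prod=3 -> [19 6 1]
Step 9: demand=5,sold=1 ship[1->2]=1 ship[0->1]=1 prod=3 -> [21 6 1]
Step 10: demand=5,sold=1 ship[1->2]=1 ship[0->1]=1 prod=3 -> [23 6 1]
Step 11: demand=5,sold=1 ship[1->2]=1 ship[0->1]=1 prod=3 -> [25 6 1]
Step 12: demand=5,sold=1 ship[1->2]=1 ship[0->1]=1 prod=3 -> [27 6 1]
First stockout at step 4

4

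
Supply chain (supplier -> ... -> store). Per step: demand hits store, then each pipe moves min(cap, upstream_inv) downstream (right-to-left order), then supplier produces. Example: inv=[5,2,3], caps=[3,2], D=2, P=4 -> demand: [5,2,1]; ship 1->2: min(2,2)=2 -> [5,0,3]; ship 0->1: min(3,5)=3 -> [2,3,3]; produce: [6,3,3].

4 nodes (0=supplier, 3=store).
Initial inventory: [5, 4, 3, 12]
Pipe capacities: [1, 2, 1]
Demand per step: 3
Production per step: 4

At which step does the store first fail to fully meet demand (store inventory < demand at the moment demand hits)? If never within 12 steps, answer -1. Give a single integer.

Step 1: demand=3,sold=3 ship[2->3]=1 ship[1->2]=2 ship[0->1]=1 prod=4 -> [8 3 4 10]
Step 2: demand=3,sold=3 ship[2->3]=1 ship[1->2]=2 ship[0->1]=1 prod=4 -> [11 2 5 8]
Step 3: demand=3,sold=3 ship[2->3]=1 ship[1->2]=2 ship[0->1]=1 prod=4 -> [14 1 6 6]
Step 4: demand=3,sold=3 ship[2->3]=1 ship[1->2]=1 ship[0->1]=1 prod=4 -> [17 1 6 4]
Step 5: demand=3,sold=3 ship[2->3]=1 ship[1->2]=1 ship[0->1]=1 prod=4 -> [20 1 6 2]
Step 6: demand=3,sold=2 ship[2->3]=1 ship[1->2]=1 ship[0->1]=1 prod=4 -> [23 1 6 1]
Step 7: demand=3,sold=1 ship[2->3]=1 ship[1->2]=1 ship[0->1]=1 prod=4 -> [26 1 6 1]
Step 8: demand=3,sold=1 ship[2->3]=1 ship[1->2]=1 ship[0->1]=1 prod=4 -> [29 1 6 1]
Step 9: demand=3,sold=1 ship[2->3]=1 ship[1->2]=1 ship[0->1]=1 prod=4 -> [32 1 6 1]
Step 10: demand=3,sold=1 ship[2->3]=1 ship[1->2]=1 ship[0->1]=1 prod=4 -> [35 1 6 1]
Step 11: demand=3,sold=1 ship[2->3]=1 ship[1->2]=1 ship[0->1]=1 prod=4 -> [38 1 6 1]
Step 12: demand=3,sold=1 ship[2->3]=1 ship[1->2]=1 ship[0->1]=1 prod=4 -> [41 1 6 1]
First stockout at step 6

6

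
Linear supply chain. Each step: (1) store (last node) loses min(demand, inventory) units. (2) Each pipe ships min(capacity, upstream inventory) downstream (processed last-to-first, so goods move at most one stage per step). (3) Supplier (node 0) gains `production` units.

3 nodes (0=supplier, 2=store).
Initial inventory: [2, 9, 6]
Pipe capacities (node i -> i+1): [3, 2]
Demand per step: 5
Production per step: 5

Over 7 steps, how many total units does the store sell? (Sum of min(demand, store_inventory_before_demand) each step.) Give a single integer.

Step 1: sold=5 (running total=5) -> [5 9 3]
Step 2: sold=3 (running total=8) -> [7 10 2]
Step 3: sold=2 (running total=10) -> [9 11 2]
Step 4: sold=2 (running total=12) -> [11 12 2]
Step 5: sold=2 (running total=14) -> [13 13 2]
Step 6: sold=2 (running total=16) -> [15 14 2]
Step 7: sold=2 (running total=18) -> [17 15 2]

Answer: 18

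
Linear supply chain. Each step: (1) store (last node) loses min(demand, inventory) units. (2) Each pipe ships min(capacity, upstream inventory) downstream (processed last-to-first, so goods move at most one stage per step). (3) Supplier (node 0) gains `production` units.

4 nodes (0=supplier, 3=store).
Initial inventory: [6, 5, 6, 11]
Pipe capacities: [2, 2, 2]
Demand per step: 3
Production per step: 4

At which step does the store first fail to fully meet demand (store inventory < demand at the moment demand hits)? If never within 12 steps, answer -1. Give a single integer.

Step 1: demand=3,sold=3 ship[2->3]=2 ship[1->2]=2 ship[0->1]=2 prod=4 -> [8 5 6 10]
Step 2: demand=3,sold=3 ship[2->3]=2 ship[1->2]=2 ship[0->1]=2 prod=4 -> [10 5 6 9]
Step 3: demand=3,sold=3 ship[2->3]=2 ship[1->2]=2 ship[0->1]=2 prod=4 -> [12 5 6 8]
Step 4: demand=3,sold=3 ship[2->3]=2 ship[1->2]=2 ship[0->1]=2 prod=4 -> [14 5 6 7]
Step 5: demand=3,sold=3 ship[2->3]=2 ship[1->2]=2 ship[0->1]=2 prod=4 -> [16 5 6 6]
Step 6: demand=3,sold=3 ship[2->3]=2 ship[1->2]=2 ship[0->1]=2 prod=4 -> [18 5 6 5]
Step 7: demand=3,sold=3 ship[2->3]=2 ship[1->2]=2 ship[0->1]=2 prod=4 -> [20 5 6 4]
Step 8: demand=3,sold=3 ship[2->3]=2 ship[1->2]=2 ship[0->1]=2 prod=4 -> [22 5 6 3]
Step 9: demand=3,sold=3 ship[2->3]=2 ship[1->2]=2 ship[0->1]=2 prod=4 -> [24 5 6 2]
Step 10: demand=3,sold=2 ship[2->3]=2 ship[1->2]=2 ship[0->1]=2 prod=4 -> [26 5 6 2]
Step 11: demand=3,sold=2 ship[2->3]=2 ship[1->2]=2 ship[0->1]=2 prod=4 -> [28 5 6 2]
Step 12: demand=3,sold=2 ship[2->3]=2 ship[1->2]=2 ship[0->1]=2 prod=4 -> [30 5 6 2]
First stockout at step 10

10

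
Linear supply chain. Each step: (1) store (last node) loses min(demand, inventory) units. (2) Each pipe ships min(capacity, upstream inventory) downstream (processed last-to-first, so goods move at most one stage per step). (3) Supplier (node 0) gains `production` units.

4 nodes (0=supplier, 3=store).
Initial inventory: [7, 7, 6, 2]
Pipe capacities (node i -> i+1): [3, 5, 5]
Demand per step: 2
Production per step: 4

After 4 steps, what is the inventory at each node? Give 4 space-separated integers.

Step 1: demand=2,sold=2 ship[2->3]=5 ship[1->2]=5 ship[0->1]=3 prod=4 -> inv=[8 5 6 5]
Step 2: demand=2,sold=2 ship[2->3]=5 ship[1->2]=5 ship[0->1]=3 prod=4 -> inv=[9 3 6 8]
Step 3: demand=2,sold=2 ship[2->3]=5 ship[1->2]=3 ship[0->1]=3 prod=4 -> inv=[10 3 4 11]
Step 4: demand=2,sold=2 ship[2->3]=4 ship[1->2]=3 ship[0->1]=3 prod=4 -> inv=[11 3 3 13]

11 3 3 13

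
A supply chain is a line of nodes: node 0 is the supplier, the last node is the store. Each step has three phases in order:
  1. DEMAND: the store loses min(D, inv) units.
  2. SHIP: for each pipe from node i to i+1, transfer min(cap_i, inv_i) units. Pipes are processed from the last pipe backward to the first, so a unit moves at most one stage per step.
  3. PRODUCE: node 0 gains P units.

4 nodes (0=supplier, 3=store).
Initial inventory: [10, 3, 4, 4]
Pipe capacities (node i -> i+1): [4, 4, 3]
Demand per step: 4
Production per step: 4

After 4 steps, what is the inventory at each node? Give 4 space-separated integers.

Step 1: demand=4,sold=4 ship[2->3]=3 ship[1->2]=3 ship[0->1]=4 prod=4 -> inv=[10 4 4 3]
Step 2: demand=4,sold=3 ship[2->3]=3 ship[1->2]=4 ship[0->1]=4 prod=4 -> inv=[10 4 5 3]
Step 3: demand=4,sold=3 ship[2->3]=3 ship[1->2]=4 ship[0->1]=4 prod=4 -> inv=[10 4 6 3]
Step 4: demand=4,sold=3 ship[2->3]=3 ship[1->2]=4 ship[0->1]=4 prod=4 -> inv=[10 4 7 3]

10 4 7 3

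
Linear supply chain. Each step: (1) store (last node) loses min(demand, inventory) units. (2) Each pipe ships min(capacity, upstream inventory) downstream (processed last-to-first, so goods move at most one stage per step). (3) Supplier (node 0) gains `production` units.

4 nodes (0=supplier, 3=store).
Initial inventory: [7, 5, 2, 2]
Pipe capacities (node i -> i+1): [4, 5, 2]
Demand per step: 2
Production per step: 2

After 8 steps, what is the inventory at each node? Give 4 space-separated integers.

Step 1: demand=2,sold=2 ship[2->3]=2 ship[1->2]=5 ship[0->1]=4 prod=2 -> inv=[5 4 5 2]
Step 2: demand=2,sold=2 ship[2->3]=2 ship[1->2]=4 ship[0->1]=4 prod=2 -> inv=[3 4 7 2]
Step 3: demand=2,sold=2 ship[2->3]=2 ship[1->2]=4 ship[0->1]=3 prod=2 -> inv=[2 3 9 2]
Step 4: demand=2,sold=2 ship[2->3]=2 ship[1->2]=3 ship[0->1]=2 prod=2 -> inv=[2 2 10 2]
Step 5: demand=2,sold=2 ship[2->3]=2 ship[1->2]=2 ship[0->1]=2 prod=2 -> inv=[2 2 10 2]
Step 6: demand=2,sold=2 ship[2->3]=2 ship[1->2]=2 ship[0->1]=2 prod=2 -> inv=[2 2 10 2]
Step 7: demand=2,sold=2 ship[2->3]=2 ship[1->2]=2 ship[0->1]=2 prod=2 -> inv=[2 2 10 2]
Step 8: demand=2,sold=2 ship[2->3]=2 ship[1->2]=2 ship[0->1]=2 prod=2 -> inv=[2 2 10 2]

2 2 10 2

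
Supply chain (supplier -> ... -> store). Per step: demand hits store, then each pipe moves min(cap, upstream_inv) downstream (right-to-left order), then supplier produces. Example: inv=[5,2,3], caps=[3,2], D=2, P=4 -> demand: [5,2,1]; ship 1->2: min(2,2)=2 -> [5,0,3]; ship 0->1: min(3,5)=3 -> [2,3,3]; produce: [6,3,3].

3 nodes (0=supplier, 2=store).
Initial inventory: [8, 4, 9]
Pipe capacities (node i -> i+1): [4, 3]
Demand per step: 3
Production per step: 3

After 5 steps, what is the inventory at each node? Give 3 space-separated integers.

Step 1: demand=3,sold=3 ship[1->2]=3 ship[0->1]=4 prod=3 -> inv=[7 5 9]
Step 2: demand=3,sold=3 ship[1->2]=3 ship[0->1]=4 prod=3 -> inv=[6 6 9]
Step 3: demand=3,sold=3 ship[1->2]=3 ship[0->1]=4 prod=3 -> inv=[5 7 9]
Step 4: demand=3,sold=3 ship[1->2]=3 ship[0->1]=4 prod=3 -> inv=[4 8 9]
Step 5: demand=3,sold=3 ship[1->2]=3 ship[0->1]=4 prod=3 -> inv=[3 9 9]

3 9 9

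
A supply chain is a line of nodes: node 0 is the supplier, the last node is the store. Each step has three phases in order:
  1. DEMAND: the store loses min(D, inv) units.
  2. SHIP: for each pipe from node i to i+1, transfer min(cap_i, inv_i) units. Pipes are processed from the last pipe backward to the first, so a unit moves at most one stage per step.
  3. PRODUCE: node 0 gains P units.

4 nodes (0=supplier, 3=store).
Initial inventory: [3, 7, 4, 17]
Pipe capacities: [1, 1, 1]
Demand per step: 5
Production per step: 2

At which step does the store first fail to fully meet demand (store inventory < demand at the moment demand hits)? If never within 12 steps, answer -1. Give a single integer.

Step 1: demand=5,sold=5 ship[2->3]=1 ship[1->2]=1 ship[0->1]=1 prod=2 -> [4 7 4 13]
Step 2: demand=5,sold=5 ship[2->3]=1 ship[1->2]=1 ship[0->1]=1 prod=2 -> [5 7 4 9]
Step 3: demand=5,sold=5 ship[2->3]=1 ship[1->2]=1 ship[0->1]=1 prod=2 -> [6 7 4 5]
Step 4: demand=5,sold=5 ship[2->3]=1 ship[1->2]=1 ship[0->1]=1 prod=2 -> [7 7 4 1]
Step 5: demand=5,sold=1 ship[2->3]=1 ship[1->2]=1 ship[0->1]=1 prod=2 -> [8 7 4 1]
Step 6: demand=5,sold=1 ship[2->3]=1 ship[1->2]=1 ship[0->1]=1 prod=2 -> [9 7 4 1]
Step 7: demand=5,sold=1 ship[2->3]=1 ship[1->2]=1 ship[0->1]=1 prod=2 -> [10 7 4 1]
Step 8: demand=5,sold=1 ship[2->3]=1 ship[1->2]=1 ship[0->1]=1 prod=2 -> [11 7 4 1]
Step 9: demand=5,sold=1 ship[2->3]=1 ship[1->2]=1 ship[0->1]=1 prod=2 -> [12 7 4 1]
Step 10: demand=5,sold=1 ship[2->3]=1 ship[1->2]=1 ship[0->1]=1 prod=2 -> [13 7 4 1]
Step 11: demand=5,sold=1 ship[2->3]=1 ship[1->2]=1 ship[0->1]=1 prod=2 -> [14 7 4 1]
Step 12: demand=5,sold=1 ship[2->3]=1 ship[1->2]=1 ship[0->1]=1 prod=2 -> [15 7 4 1]
First stockout at step 5

5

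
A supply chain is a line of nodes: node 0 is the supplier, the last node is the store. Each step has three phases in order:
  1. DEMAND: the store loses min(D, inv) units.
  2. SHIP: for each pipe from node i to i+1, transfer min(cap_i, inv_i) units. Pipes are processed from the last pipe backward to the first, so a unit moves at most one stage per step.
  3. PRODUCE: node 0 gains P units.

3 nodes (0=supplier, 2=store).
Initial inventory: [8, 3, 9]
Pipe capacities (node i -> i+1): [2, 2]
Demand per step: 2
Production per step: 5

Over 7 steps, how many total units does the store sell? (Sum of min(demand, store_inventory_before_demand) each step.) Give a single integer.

Step 1: sold=2 (running total=2) -> [11 3 9]
Step 2: sold=2 (running total=4) -> [14 3 9]
Step 3: sold=2 (running total=6) -> [17 3 9]
Step 4: sold=2 (running total=8) -> [20 3 9]
Step 5: sold=2 (running total=10) -> [23 3 9]
Step 6: sold=2 (running total=12) -> [26 3 9]
Step 7: sold=2 (running total=14) -> [29 3 9]

Answer: 14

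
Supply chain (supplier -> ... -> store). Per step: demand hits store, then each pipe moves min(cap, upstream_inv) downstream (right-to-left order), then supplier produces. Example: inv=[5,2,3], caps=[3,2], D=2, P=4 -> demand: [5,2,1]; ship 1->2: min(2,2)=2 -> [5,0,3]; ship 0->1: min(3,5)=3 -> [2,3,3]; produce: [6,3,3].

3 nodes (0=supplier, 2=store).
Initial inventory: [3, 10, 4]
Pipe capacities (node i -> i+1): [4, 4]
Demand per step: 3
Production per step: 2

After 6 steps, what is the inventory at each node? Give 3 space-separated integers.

Step 1: demand=3,sold=3 ship[1->2]=4 ship[0->1]=3 prod=2 -> inv=[2 9 5]
Step 2: demand=3,sold=3 ship[1->2]=4 ship[0->1]=2 prod=2 -> inv=[2 7 6]
Step 3: demand=3,sold=3 ship[1->2]=4 ship[0->1]=2 prod=2 -> inv=[2 5 7]
Step 4: demand=3,sold=3 ship[1->2]=4 ship[0->1]=2 prod=2 -> inv=[2 3 8]
Step 5: demand=3,sold=3 ship[1->2]=3 ship[0->1]=2 prod=2 -> inv=[2 2 8]
Step 6: demand=3,sold=3 ship[1->2]=2 ship[0->1]=2 prod=2 -> inv=[2 2 7]

2 2 7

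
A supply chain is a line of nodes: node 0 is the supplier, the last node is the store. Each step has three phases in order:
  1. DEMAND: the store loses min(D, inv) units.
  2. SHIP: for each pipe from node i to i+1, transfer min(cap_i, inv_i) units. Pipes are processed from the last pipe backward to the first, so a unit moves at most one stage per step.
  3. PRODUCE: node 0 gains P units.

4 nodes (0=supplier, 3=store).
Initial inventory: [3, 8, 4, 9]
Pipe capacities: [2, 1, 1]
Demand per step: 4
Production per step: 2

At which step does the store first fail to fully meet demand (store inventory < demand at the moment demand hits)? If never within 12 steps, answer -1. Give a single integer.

Step 1: demand=4,sold=4 ship[2->3]=1 ship[1->2]=1 ship[0->1]=2 prod=2 -> [3 9 4 6]
Step 2: demand=4,sold=4 ship[2->3]=1 ship[1->2]=1 ship[0->1]=2 prod=2 -> [3 10 4 3]
Step 3: demand=4,sold=3 ship[2->3]=1 ship[1->2]=1 ship[0->1]=2 prod=2 -> [3 11 4 1]
Step 4: demand=4,sold=1 ship[2->3]=1 ship[1->2]=1 ship[0->1]=2 prod=2 -> [3 12 4 1]
Step 5: demand=4,sold=1 ship[2->3]=1 ship[1->2]=1 ship[0->1]=2 prod=2 -> [3 13 4 1]
Step 6: demand=4,sold=1 ship[2->3]=1 ship[1->2]=1 ship[0->1]=2 prod=2 -> [3 14 4 1]
Step 7: demand=4,sold=1 ship[2->3]=1 ship[1->2]=1 ship[0->1]=2 prod=2 -> [3 15 4 1]
Step 8: demand=4,sold=1 ship[2->3]=1 ship[1->2]=1 ship[0->1]=2 prod=2 -> [3 16 4 1]
Step 9: demand=4,sold=1 ship[2->3]=1 ship[1->2]=1 ship[0->1]=2 prod=2 -> [3 17 4 1]
Step 10: demand=4,sold=1 ship[2->3]=1 ship[1->2]=1 ship[0->1]=2 prod=2 -> [3 18 4 1]
Step 11: demand=4,sold=1 ship[2->3]=1 ship[1->2]=1 ship[0->1]=2 prod=2 -> [3 19 4 1]
Step 12: demand=4,sold=1 ship[2->3]=1 ship[1->2]=1 ship[0->1]=2 prod=2 -> [3 20 4 1]
First stockout at step 3

3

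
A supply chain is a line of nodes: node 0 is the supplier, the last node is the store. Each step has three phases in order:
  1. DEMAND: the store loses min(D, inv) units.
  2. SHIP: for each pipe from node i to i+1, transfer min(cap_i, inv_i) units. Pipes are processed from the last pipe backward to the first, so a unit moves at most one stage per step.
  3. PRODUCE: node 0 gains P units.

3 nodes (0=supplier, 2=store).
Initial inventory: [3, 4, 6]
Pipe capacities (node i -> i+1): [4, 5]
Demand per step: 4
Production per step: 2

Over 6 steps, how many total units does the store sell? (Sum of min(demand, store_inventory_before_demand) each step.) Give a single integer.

Step 1: sold=4 (running total=4) -> [2 3 6]
Step 2: sold=4 (running total=8) -> [2 2 5]
Step 3: sold=4 (running total=12) -> [2 2 3]
Step 4: sold=3 (running total=15) -> [2 2 2]
Step 5: sold=2 (running total=17) -> [2 2 2]
Step 6: sold=2 (running total=19) -> [2 2 2]

Answer: 19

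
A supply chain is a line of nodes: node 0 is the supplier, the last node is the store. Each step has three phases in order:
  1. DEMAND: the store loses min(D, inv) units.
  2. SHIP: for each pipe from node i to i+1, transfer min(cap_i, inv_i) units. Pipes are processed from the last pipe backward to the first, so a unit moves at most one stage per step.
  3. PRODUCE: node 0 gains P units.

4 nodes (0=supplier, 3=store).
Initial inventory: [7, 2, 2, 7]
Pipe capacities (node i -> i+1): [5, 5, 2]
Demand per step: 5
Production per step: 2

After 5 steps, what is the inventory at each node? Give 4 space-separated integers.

Step 1: demand=5,sold=5 ship[2->3]=2 ship[1->2]=2 ship[0->1]=5 prod=2 -> inv=[4 5 2 4]
Step 2: demand=5,sold=4 ship[2->3]=2 ship[1->2]=5 ship[0->1]=4 prod=2 -> inv=[2 4 5 2]
Step 3: demand=5,sold=2 ship[2->3]=2 ship[1->2]=4 ship[0->1]=2 prod=2 -> inv=[2 2 7 2]
Step 4: demand=5,sold=2 ship[2->3]=2 ship[1->2]=2 ship[0->1]=2 prod=2 -> inv=[2 2 7 2]
Step 5: demand=5,sold=2 ship[2->3]=2 ship[1->2]=2 ship[0->1]=2 prod=2 -> inv=[2 2 7 2]

2 2 7 2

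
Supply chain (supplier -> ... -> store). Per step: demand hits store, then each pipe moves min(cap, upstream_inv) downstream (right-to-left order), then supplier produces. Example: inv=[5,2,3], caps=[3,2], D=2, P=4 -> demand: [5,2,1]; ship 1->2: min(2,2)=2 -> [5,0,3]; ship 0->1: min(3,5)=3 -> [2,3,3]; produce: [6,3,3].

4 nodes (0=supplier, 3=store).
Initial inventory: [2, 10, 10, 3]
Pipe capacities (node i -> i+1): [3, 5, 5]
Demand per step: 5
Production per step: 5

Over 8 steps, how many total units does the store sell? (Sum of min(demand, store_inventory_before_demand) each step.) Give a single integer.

Answer: 37

Derivation:
Step 1: sold=3 (running total=3) -> [5 7 10 5]
Step 2: sold=5 (running total=8) -> [7 5 10 5]
Step 3: sold=5 (running total=13) -> [9 3 10 5]
Step 4: sold=5 (running total=18) -> [11 3 8 5]
Step 5: sold=5 (running total=23) -> [13 3 6 5]
Step 6: sold=5 (running total=28) -> [15 3 4 5]
Step 7: sold=5 (running total=33) -> [17 3 3 4]
Step 8: sold=4 (running total=37) -> [19 3 3 3]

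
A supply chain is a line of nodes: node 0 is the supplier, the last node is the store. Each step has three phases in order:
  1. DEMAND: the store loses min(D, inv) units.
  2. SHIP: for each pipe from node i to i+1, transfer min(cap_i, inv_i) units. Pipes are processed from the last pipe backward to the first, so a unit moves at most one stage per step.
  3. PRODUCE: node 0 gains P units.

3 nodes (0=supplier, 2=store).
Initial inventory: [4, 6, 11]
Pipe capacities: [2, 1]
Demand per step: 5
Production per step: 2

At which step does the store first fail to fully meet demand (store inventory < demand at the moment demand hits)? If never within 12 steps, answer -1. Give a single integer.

Step 1: demand=5,sold=5 ship[1->2]=1 ship[0->1]=2 prod=2 -> [4 7 7]
Step 2: demand=5,sold=5 ship[1->2]=1 ship[0->1]=2 prod=2 -> [4 8 3]
Step 3: demand=5,sold=3 ship[1->2]=1 ship[0->1]=2 prod=2 -> [4 9 1]
Step 4: demand=5,sold=1 ship[1->2]=1 ship[0->1]=2 prod=2 -> [4 10 1]
Step 5: demand=5,sold=1 ship[1->2]=1 ship[0->1]=2 prod=2 -> [4 11 1]
Step 6: demand=5,sold=1 ship[1->2]=1 ship[0->1]=2 prod=2 -> [4 12 1]
Step 7: demand=5,sold=1 ship[1->2]=1 ship[0->1]=2 prod=2 -> [4 13 1]
Step 8: demand=5,sold=1 ship[1->2]=1 ship[0->1]=2 prod=2 -> [4 14 1]
Step 9: demand=5,sold=1 ship[1->2]=1 ship[0->1]=2 prod=2 -> [4 15 1]
Step 10: demand=5,sold=1 ship[1->2]=1 ship[0->1]=2 prod=2 -> [4 16 1]
Step 11: demand=5,sold=1 ship[1->2]=1 ship[0->1]=2 prod=2 -> [4 17 1]
Step 12: demand=5,sold=1 ship[1->2]=1 ship[0->1]=2 prod=2 -> [4 18 1]
First stockout at step 3

3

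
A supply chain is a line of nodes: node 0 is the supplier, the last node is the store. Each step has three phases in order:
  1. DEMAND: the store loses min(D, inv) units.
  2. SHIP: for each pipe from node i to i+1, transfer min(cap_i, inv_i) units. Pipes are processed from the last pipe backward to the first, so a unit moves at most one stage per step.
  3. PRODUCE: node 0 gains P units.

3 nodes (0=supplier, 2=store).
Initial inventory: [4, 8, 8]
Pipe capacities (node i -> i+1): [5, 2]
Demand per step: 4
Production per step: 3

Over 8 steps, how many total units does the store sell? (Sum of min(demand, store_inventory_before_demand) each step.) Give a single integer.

Answer: 22

Derivation:
Step 1: sold=4 (running total=4) -> [3 10 6]
Step 2: sold=4 (running total=8) -> [3 11 4]
Step 3: sold=4 (running total=12) -> [3 12 2]
Step 4: sold=2 (running total=14) -> [3 13 2]
Step 5: sold=2 (running total=16) -> [3 14 2]
Step 6: sold=2 (running total=18) -> [3 15 2]
Step 7: sold=2 (running total=20) -> [3 16 2]
Step 8: sold=2 (running total=22) -> [3 17 2]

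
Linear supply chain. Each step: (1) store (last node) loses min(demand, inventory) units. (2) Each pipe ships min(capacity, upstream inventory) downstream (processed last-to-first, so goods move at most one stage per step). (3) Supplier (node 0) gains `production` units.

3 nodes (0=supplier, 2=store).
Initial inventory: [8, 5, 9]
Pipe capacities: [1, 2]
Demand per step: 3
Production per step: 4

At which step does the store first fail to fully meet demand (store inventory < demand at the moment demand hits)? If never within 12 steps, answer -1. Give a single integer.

Step 1: demand=3,sold=3 ship[1->2]=2 ship[0->1]=1 prod=4 -> [11 4 8]
Step 2: demand=3,sold=3 ship[1->2]=2 ship[0->1]=1 prod=4 -> [14 3 7]
Step 3: demand=3,sold=3 ship[1->2]=2 ship[0->1]=1 prod=4 -> [17 2 6]
Step 4: demand=3,sold=3 ship[1->2]=2 ship[0->1]=1 prod=4 -> [20 1 5]
Step 5: demand=3,sold=3 ship[1->2]=1 ship[0->1]=1 prod=4 -> [23 1 3]
Step 6: demand=3,sold=3 ship[1->2]=1 ship[0->1]=1 prod=4 -> [26 1 1]
Step 7: demand=3,sold=1 ship[1->2]=1 ship[0->1]=1 prod=4 -> [29 1 1]
Step 8: demand=3,sold=1 ship[1->2]=1 ship[0->1]=1 prod=4 -> [32 1 1]
Step 9: demand=3,sold=1 ship[1->2]=1 ship[0->1]=1 prod=4 -> [35 1 1]
Step 10: demand=3,sold=1 ship[1->2]=1 ship[0->1]=1 prod=4 -> [38 1 1]
Step 11: demand=3,sold=1 ship[1->2]=1 ship[0->1]=1 prod=4 -> [41 1 1]
Step 12: demand=3,sold=1 ship[1->2]=1 ship[0->1]=1 prod=4 -> [44 1 1]
First stockout at step 7

7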